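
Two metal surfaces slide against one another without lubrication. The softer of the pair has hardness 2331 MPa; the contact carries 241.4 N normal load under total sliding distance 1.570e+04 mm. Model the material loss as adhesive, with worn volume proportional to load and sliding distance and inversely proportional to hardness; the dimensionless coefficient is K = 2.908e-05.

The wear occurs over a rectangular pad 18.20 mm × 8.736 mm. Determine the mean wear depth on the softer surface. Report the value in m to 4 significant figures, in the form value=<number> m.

Every step keeps full float precision — intermediate values are displayed rounded, and a lone final rounding, at four significant digits.
Convert: Sliding distance L = 1.570e+04 mm = 15.70 m.
Convert: Hardness H = 2331 MPa = 2.331e+09 Pa.
Convert: Pad sides 18.20 mm × 8.736 mm = 0.01820 m × 0.008736 m. Contact area A = 0.01820 m × 0.008736 m = 1.590e-04 m².
In SI base units, W = 241.4 N, H = 2.331e+09 Pa, K = 2.908e-05.
The Archard volume V = K·W·L/H = 2.908e-05 · 241.4 · 15.70 / 2.331e+09 = 4.728e-11 m³.
Wear depth h = V/A = 4.728e-11 / 1.590e-04 = 2.974e-07 m.

value=2.974e-07 m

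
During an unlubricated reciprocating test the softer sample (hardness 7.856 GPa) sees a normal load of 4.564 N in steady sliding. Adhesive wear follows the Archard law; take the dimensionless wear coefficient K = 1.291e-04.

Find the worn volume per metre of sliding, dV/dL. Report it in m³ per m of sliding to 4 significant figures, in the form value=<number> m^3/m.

value=7.500e-14 m^3/m

Quoted intermediates are rounded — each operation maintains exact precision. Rounded once at the end, at four significant figures.
Hardness H = 7.856 GPa = 7.856e+09 Pa.
Expressed in SI base units: W = 4.564 N, H = 7.856e+09 Pa, K = 1.291e-04.
Wear rate dV/dL = K·W/H, per unit distance: 1.291e-04 · 4.564 / 7.856e+09 = 7.500e-14 m³/m.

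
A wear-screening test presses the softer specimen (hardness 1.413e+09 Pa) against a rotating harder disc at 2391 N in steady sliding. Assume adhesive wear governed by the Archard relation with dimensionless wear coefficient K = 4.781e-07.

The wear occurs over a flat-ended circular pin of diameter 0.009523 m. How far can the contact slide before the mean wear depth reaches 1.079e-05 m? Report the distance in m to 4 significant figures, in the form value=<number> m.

Intermediates are shown rounded — every step holds exact precision — one final rounding to 4 significant figures.
Convert: Contact area A = π·d²/4 = π·(0.009523 m)²/4 = 7.123e-05 m².
Restated in SI base units: W = 2391 N, H = 1.413e+09 Pa, K = 4.781e-07.
Volume at the limit: V_lim = h_lim·A = 1.079e-05 · 7.123e-05 = 7.685e-10 m³.
So the life L = V_lim·H/(K·W) = 7.685e-10 · 1.413e+09 / (4.781e-07 · 2391) = 950.0 m.

value=950.0 m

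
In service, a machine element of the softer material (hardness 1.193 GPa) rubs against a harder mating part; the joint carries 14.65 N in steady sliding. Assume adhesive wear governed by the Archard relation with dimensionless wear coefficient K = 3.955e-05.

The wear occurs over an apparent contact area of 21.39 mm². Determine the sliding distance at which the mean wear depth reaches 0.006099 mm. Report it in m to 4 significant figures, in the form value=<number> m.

Intermediates appear rounded. Each operation carries exact precision — a single final rounding, at 4 significant digits.
Convert: Hardness H = 1.193 GPa = 1.193e+09 Pa.
Convert: Contact area A = 21.39 mm² = 2.139e-05 m².
Convert: Depth limit h_lim = 0.006099 mm = 6.099e-06 m.
In SI base units, W = 14.65 N, H = 1.193e+09 Pa, K = 3.955e-05.
At the depth limit, V_lim = h_lim·A = 6.099e-06 · 2.139e-05 = 1.305e-10 m³.
So the life L = V_lim·H/(K·W) = 1.305e-10 · 1.193e+09 / (3.955e-05 · 14.65) = 268.6 m.

value=268.6 m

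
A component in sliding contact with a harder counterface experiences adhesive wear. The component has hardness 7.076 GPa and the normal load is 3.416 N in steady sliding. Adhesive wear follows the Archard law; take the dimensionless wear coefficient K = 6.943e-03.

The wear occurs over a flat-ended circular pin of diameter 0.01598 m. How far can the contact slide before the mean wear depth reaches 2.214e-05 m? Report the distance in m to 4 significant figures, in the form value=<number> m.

value=1325 m

The computation holds full precision, and intermediate values appear rounded; rounded once at the end, at four significant figures.
Hardness H = 7.076 GPa = 7.076e+09 Pa.
Contact area A = π·d²/4 = π·(0.01598 m)²/4 = 2.006e-04 m².
In SI base units: W = 3.416 N, H = 7.076e+09 Pa, K = 6.943e-03.
Volume at the limit: V_lim = h_lim·A = 2.214e-05 · 2.006e-04 = 4.440e-09 m³.
Sliding life L = V_lim·H/(K·W) = 4.440e-09 · 7.076e+09 / (6.943e-03 · 3.416) = 1325 m.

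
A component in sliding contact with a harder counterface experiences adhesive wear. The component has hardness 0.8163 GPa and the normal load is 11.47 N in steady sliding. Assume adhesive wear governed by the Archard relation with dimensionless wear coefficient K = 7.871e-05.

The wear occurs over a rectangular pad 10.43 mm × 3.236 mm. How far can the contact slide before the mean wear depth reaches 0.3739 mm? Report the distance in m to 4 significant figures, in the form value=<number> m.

value=1.141e+04 m

The computation holds full float precision. Intermediate values appear rounded — a lone final rounding to 4 significant figures.
Hardness H = 0.8163 GPa = 8.163e+08 Pa.
Pad sides 10.43 mm × 3.236 mm = 0.01043 m × 0.003236 m. Contact area A = 0.01043 m × 0.003236 m = 3.375e-05 m².
Depth limit h_lim = 0.3739 mm = 3.739e-04 m.
Restated in SI base units: W = 11.47 N, H = 8.163e+08 Pa, K = 7.871e-05.
Limit volume V_lim = h_lim·A = 3.739e-04 · 3.375e-05 = 1.262e-08 m³.
Thus life L = V_lim·H/(K·W) = 1.262e-08 · 8.163e+08 / (7.871e-05 · 11.47) = 1.141e+04 m.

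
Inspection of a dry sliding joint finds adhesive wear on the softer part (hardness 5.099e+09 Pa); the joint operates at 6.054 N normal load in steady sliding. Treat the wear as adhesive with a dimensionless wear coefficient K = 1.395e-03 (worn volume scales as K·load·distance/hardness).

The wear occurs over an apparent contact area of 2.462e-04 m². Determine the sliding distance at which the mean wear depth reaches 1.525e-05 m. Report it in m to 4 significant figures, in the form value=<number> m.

value=2267 m

Intermediates are shown rounded — every step holds exact precision; one last rounding to 4 significant figures.
Working in SI base units: W = 6.054 N, H = 5.099e+09 Pa, K = 1.395e-03.
Volume at the limit: V_lim = h_lim·A = 1.525e-05 · 2.462e-04 = 3.755e-09 m³.
Thus life L = V_lim·H/(K·W) = 3.755e-09 · 5.099e+09 / (1.395e-03 · 6.054) = 2267 m.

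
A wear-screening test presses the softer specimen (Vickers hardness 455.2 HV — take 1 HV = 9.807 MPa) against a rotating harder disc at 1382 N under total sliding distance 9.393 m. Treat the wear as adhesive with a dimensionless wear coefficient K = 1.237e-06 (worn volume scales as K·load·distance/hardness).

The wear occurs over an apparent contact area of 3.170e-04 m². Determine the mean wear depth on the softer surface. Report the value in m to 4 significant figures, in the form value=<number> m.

Intermediates are printed rounded — every step carries full precision, and one last rounding: 4 significant figures.
Hardness H = 455.2 HV × 9.807 MPa/HV = 4464 MPa = 4.464e+09 Pa.
Collected in SI base units: W = 1382 N, H = 4.464e+09 Pa, K = 1.237e-06.
Archard volume V = K·W·L/H = 1.237e-06 · 1382 · 9.393 / 4.464e+09 = 3.597e-12 m³.
Depth h = V/A = 3.597e-12 / 3.170e-04 = 1.135e-08 m.

value=1.135e-08 m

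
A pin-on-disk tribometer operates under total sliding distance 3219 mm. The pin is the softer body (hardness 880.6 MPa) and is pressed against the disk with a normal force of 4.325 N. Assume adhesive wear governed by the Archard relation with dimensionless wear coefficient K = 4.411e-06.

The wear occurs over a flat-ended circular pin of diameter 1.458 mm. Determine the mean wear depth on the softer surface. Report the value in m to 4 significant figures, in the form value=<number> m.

value=4.177e-08 m

Each operation maintains exact precision — quoted intermediates are rounded — one final rounding, at 4 significant figures.
Convert: Distance L = 3219 mm = 3.219 m.
Convert: Hardness H = 880.6 MPa = 8.806e+08 Pa.
Convert: Pin diameter d = 1.458 mm = 0.001458 m. Contact area A = π·d²/4 = π·(0.001458 m)²/4 = 1.670e-06 m².
In SI base units, W = 4.325 N, H = 8.806e+08 Pa, K = 4.411e-06.
Archard volume V = K·W·L/H = 4.411e-06 · 4.325 · 3.219 / 8.806e+08 = 6.974e-14 m³.
Wear depth h = V/A = 6.974e-14 / 1.670e-06 = 4.177e-08 m.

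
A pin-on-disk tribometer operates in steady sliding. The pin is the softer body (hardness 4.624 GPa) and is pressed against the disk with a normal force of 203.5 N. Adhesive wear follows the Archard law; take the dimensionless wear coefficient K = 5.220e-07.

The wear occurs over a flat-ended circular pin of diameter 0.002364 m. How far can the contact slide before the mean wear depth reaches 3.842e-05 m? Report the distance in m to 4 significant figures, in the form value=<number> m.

The computation maintains exact precision, and intermediate values appear rounded — a single final rounding to 4 significant digits.
Hardness H = 4.624 GPa = 4.624e+09 Pa.
Contact area A = π·d²/4 = π·(0.002364 m)²/4 = 4.389e-06 m².
Working in SI base units: W = 203.5 N, H = 4.624e+09 Pa, K = 5.220e-07.
At the depth limit, V_lim = h_lim·A = 3.842e-05 · 4.389e-06 = 1.686e-10 m³.
Thus life L = V_lim·H/(K·W) = 1.686e-10 · 4.624e+09 / (5.220e-07 · 203.5) = 7340 m.

value=7340 m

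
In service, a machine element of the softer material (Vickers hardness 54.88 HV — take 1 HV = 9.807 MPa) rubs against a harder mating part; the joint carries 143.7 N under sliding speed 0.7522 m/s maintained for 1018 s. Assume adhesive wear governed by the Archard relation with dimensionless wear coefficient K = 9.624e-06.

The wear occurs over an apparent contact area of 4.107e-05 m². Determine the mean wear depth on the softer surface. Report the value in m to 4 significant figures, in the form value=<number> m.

value=4.791e-05 m

Intermediate values are displayed rounded — all arithmetic holds exact precision. Rounded once at the end to 4 significant figures.
Path length L = v·t = 0.7522 m/s × 1018 s = 765.7 m.
Hardness H = 54.88 HV × 9.807 MPa/HV = 538.2 MPa = 5.382e+08 Pa.
Expressed in SI base units: W = 143.7 N, H = 5.382e+08 Pa, K = 9.624e-06.
Archard volume V = K·W·L/H = 9.624e-06 · 143.7 · 765.7 / 5.382e+08 = 1.968e-09 m³.
Mean wear depth h = V/A = 1.968e-09 / 4.107e-05 = 4.791e-05 m.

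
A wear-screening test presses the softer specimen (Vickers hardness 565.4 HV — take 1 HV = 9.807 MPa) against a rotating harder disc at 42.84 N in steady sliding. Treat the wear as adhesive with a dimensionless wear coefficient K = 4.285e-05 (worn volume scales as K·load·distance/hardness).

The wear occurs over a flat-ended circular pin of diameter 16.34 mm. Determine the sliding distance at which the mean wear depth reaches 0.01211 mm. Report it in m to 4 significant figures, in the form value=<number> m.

All working math keeps full float precision. Intermediate values are shown rounded. Rounded just once, at 4 significant figures.
Hardness H = 565.4 HV × 9.807 MPa/HV = 5545 MPa = 5.545e+09 Pa.
Pin diameter d = 16.34 mm = 0.01634 m. Contact area A = π·d²/4 = π·(0.01634 m)²/4 = 2.097e-04 m².
Depth limit h_lim = 0.01211 mm = 1.211e-05 m.
As SI base values: W = 42.84 N, H = 5.545e+09 Pa, K = 4.285e-05.
Allowed volume V_lim = h_lim·A = 1.211e-05 · 2.097e-04 = 2.539e-09 m³.
Sliding life L = V_lim·H/(K·W) = 2.539e-09 · 5.545e+09 / (4.285e-05 · 42.84) = 7671 m.

value=7671 m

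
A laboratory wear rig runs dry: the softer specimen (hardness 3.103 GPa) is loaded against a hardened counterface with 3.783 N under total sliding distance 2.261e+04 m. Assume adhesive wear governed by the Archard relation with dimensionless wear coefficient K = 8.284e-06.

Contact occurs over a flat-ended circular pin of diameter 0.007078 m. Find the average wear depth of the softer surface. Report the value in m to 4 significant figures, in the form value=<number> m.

value=5.803e-06 m

All arithmetic holds full precision — the intermediates are displayed rounded — a lone final rounding: four significant digits.
Hardness H = 3.103 GPa = 3.103e+09 Pa.
Contact area A = π·d²/4 = π·(0.007078 m)²/4 = 3.935e-05 m².
As SI base values: W = 3.783 N, H = 3.103e+09 Pa, K = 8.284e-06.
Apply Archard: V = K·W·L/H = 8.284e-06 · 3.783 · 2.261e+04 / 3.103e+09 = 2.283e-10 m³.
Average depth h = V/A = 2.283e-10 / 3.935e-05 = 5.803e-06 m.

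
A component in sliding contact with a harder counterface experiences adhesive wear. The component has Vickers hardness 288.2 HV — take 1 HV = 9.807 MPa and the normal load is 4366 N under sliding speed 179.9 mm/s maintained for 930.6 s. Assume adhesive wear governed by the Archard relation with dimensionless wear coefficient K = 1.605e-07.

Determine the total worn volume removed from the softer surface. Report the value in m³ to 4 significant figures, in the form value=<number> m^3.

Displayed values are rounded. The algebra holds full float precision. Rounded once at the end, at four significant digits.
Sliding speed v = 179.9 mm/s = 0.1799 m/s. Distance covered L = v·t = 0.1799 m/s × 930.6 s = 167.4 m.
Hardness H = 288.2 HV × 9.807 MPa/HV = 2826 MPa = 2.826e+09 Pa.
SI base units throughout: W = 4366 N, H = 2.826e+09 Pa, K = 1.605e-07.
Apply Archard: V = K·W·L/H = 1.605e-07 · 4366 · 167.4 / 2.826e+09 = 4.151e-11 m³.

value=4.151e-11 m^3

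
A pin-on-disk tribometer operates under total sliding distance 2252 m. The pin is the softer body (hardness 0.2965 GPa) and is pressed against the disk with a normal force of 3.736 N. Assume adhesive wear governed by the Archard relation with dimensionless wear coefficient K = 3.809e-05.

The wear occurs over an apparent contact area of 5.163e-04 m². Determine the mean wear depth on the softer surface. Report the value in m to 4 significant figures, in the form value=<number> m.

value=2.093e-06 m

Intermediates are printed rounded — all working math runs at full float precision. Rounded just once to four significant figures.
Convert: Hardness H = 0.2965 GPa = 2.965e+08 Pa.
In SI base units: W = 3.736 N, H = 2.965e+08 Pa, K = 3.809e-05.
Archard volume V = K·W·L/H = 3.809e-05 · 3.736 · 2252 / 2.965e+08 = 1.081e-09 m³.
Wear depth h = V/A = 1.081e-09 / 5.163e-04 = 2.093e-06 m.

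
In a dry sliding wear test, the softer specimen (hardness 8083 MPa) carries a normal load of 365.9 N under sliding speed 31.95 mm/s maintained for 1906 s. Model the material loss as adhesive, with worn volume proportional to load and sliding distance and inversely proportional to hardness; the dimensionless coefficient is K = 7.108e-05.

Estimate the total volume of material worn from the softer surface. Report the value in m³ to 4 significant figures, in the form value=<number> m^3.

All working math holds exact precision — intermediate values are displayed rounded. Rounded just once to 4 significant digits.
Convert: Sliding speed v = 31.95 mm/s = 0.03195 m/s. Sliding distance L = v·t = 0.03195 m/s × 1906 s = 60.90 m.
Convert: Hardness H = 8083 MPa = 8.083e+09 Pa.
Working in SI base units: W = 365.9 N, H = 8.083e+09 Pa, K = 7.108e-05.
The Archard volume V = K·W·L/H = 7.108e-05 · 365.9 · 60.90 / 8.083e+09 = 1.959e-10 m³.

value=1.959e-10 m^3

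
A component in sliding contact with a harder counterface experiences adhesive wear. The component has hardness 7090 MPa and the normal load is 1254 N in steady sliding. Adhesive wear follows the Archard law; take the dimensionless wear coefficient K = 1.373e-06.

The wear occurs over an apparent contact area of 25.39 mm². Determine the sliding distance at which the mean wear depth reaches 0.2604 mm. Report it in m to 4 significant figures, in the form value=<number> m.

Intermediates are shown rounded. Each operation maintains full precision, and a single final rounding, at four significant figures.
Convert: Hardness H = 7090 MPa = 7.090e+09 Pa.
Convert: Contact area A = 25.39 mm² = 2.539e-05 m².
Convert: Depth limit h_lim = 0.2604 mm = 2.604e-04 m.
In SI base units: W = 1254 N, H = 7.090e+09 Pa, K = 1.373e-06.
Limit volume V_lim = h_lim·A = 2.604e-04 · 2.539e-05 = 6.612e-09 m³.
Sliding life L = V_lim·H/(K·W) = 6.612e-09 · 7.090e+09 / (1.373e-06 · 1254) = 2.723e+04 m.

value=2.723e+04 m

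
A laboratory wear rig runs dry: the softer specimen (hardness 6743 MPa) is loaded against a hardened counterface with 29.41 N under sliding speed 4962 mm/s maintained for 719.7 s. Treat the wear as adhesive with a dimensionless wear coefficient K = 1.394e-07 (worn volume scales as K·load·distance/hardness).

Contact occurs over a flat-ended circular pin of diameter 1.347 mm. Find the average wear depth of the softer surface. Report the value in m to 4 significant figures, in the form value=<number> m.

The intermediates are printed rounded; the computation runs at full precision — rounded just once, at four significant figures.
Convert: Sliding speed v = 4962 mm/s = 4.962 m/s. Distance covered L = v·t = 4.962 m/s × 719.7 s = 3571 m.
Convert: Hardness H = 6743 MPa = 6.743e+09 Pa.
Convert: Pin diameter d = 1.347 mm = 0.001347 m. Contact area A = π·d²/4 = π·(0.001347 m)²/4 = 1.425e-06 m².
Working in SI base units: W = 29.41 N, H = 6.743e+09 Pa, K = 1.394e-07.
Wear volume V = K·W·L/H = 1.394e-07 · 29.41 · 3571 / 6.743e+09 = 2.171e-12 m³.
Depth h = V/A = 2.171e-12 / 1.425e-06 = 1.524e-06 m.

value=1.524e-06 m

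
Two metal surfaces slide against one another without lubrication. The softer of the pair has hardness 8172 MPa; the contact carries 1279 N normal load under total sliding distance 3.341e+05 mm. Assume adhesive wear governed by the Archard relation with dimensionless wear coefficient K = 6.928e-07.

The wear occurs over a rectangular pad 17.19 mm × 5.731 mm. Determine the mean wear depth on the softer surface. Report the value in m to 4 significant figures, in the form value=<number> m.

Intermediates appear rounded; the computation holds exact precision — a single final rounding to four significant digits.
Convert: Path length L = 3.341e+05 mm = 334.1 m.
Convert: Hardness H = 8172 MPa = 8.172e+09 Pa.
Convert: Pad sides 17.19 mm × 5.731 mm = 0.01719 m × 0.005731 m. Contact area A = 0.01719 m × 0.005731 m = 9.852e-05 m².
In SI base units: W = 1279 N, H = 8.172e+09 Pa, K = 6.928e-07.
Archard relation: V = K·W·L/H = 6.928e-07 · 1279 · 334.1 / 8.172e+09 = 3.623e-11 m³.
Mean depth h = V/A = 3.623e-11 / 9.852e-05 = 3.677e-07 m.

value=3.677e-07 m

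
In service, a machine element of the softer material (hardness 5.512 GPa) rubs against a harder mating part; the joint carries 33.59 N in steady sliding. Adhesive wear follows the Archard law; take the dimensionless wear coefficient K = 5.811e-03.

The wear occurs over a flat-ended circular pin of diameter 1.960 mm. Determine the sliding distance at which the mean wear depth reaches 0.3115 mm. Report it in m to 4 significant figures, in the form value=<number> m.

value=26.54 m

Each operation carries exact precision. Intermediates are shown rounded. Rounded once at the end: four significant digits.
Hardness H = 5.512 GPa = 5.512e+09 Pa.
Pin diameter d = 1.960 mm = 0.001960 m. Contact area A = π·d²/4 = π·(0.001960 m)²/4 = 3.017e-06 m².
Depth limit h_lim = 0.3115 mm = 3.115e-04 m.
In SI base units: W = 33.59 N, H = 5.512e+09 Pa, K = 5.811e-03.
Wearable volume V_lim = h_lim·A = 3.115e-04 · 3.017e-06 = 9.399e-10 m³.
Life L = V_lim·H/(K·W) = 9.399e-10 · 5.512e+09 / (5.811e-03 · 33.59) = 26.54 m.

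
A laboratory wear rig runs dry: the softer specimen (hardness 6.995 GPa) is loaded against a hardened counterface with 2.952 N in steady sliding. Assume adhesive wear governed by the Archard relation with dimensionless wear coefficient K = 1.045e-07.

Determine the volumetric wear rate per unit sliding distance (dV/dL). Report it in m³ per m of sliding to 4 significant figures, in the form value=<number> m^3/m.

value=4.410e-17 m^3/m

Intermediates are printed rounded; every step carries full precision; rounded once at the end, at four significant digits.
Convert: Hardness H = 6.995 GPa = 6.995e+09 Pa.
Working in SI base units: W = 2.952 N, H = 6.995e+09 Pa, K = 1.045e-07.
The wear rate dV/dL = K·W/H (independent of L): 1.045e-07 · 2.952 / 6.995e+09 = 4.410e-17 m³/m.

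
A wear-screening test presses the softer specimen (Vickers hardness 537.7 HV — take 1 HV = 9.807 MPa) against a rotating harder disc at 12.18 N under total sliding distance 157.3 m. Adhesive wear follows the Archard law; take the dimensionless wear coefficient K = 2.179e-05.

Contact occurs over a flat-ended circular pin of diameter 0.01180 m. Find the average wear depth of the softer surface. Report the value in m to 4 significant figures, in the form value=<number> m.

The intermediates are shown rounded — all arithmetic holds exact precision; one final rounding: four significant figures.
Hardness H = 537.7 HV × 9.807 MPa/HV = 5273 MPa = 5.273e+09 Pa.
Contact area A = π·d²/4 = π·(0.01180 m)²/4 = 1.094e-04 m².
Expressed in SI base units: W = 12.18 N, H = 5.273e+09 Pa, K = 2.179e-05.
Worn volume V = K·W·L/H = 2.179e-05 · 12.18 · 157.3 / 5.273e+09 = 7.917e-12 m³.
Wear depth h = V/A = 7.917e-12 / 1.094e-04 = 7.239e-08 m.

value=7.239e-08 m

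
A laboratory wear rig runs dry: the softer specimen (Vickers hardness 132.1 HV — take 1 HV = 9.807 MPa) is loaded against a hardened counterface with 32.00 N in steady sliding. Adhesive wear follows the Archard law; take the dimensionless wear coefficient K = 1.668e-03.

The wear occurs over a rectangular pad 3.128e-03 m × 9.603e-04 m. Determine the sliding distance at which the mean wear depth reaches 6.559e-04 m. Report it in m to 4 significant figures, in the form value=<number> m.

value=47.82 m

The intermediates are shown rounded, and the computation carries full precision. Rounded once at the end to four significant figures.
Hardness H = 132.1 HV × 9.807 MPa/HV = 1296 MPa = 1.296e+09 Pa.
Contact area A = 3.128e-03 m × 9.603e-04 m = 3.004e-06 m².
Restated in SI base units: W = 32.00 N, H = 1.296e+09 Pa, K = 1.668e-03.
Wearable volume V_lim = h_lim·A = 6.559e-04 · 3.004e-06 = 1.970e-09 m³.
Sliding life L = V_lim·H/(K·W) = 1.970e-09 · 1.296e+09 / (1.668e-03 · 32.00) = 47.82 m.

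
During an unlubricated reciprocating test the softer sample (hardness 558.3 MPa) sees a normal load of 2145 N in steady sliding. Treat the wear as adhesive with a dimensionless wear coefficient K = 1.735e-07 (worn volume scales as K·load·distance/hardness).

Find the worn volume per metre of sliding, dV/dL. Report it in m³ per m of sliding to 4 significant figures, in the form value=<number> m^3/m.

value=6.666e-13 m^3/m

Every step carries exact precision — displayed values are rounded, and one last rounding to 4 significant figures.
Convert: Hardness H = 558.3 MPa = 5.583e+08 Pa.
Collected in SI base units: W = 2145 N, H = 5.583e+08 Pa, K = 1.735e-07.
The wear rate dV/dL = K·W/H: 1.735e-07 · 2145 / 5.583e+08 = 6.666e-13 m³/m.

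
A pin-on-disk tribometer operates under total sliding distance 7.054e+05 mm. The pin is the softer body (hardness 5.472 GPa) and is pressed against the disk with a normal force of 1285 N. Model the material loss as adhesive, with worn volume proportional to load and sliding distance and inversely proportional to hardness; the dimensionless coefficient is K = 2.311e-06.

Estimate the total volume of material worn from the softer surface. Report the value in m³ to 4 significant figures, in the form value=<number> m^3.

value=3.828e-10 m^3

Shown intermediates are rounded, and every step keeps full float precision — one last rounding to 4 significant digits.
Convert: Path length L = 7.054e+05 mm = 705.4 m.
Convert: Hardness H = 5.472 GPa = 5.472e+09 Pa.
Expressed in SI base units: W = 1285 N, H = 5.472e+09 Pa, K = 2.311e-06.
By Archard's law, V = K·W·L/H = 2.311e-06 · 1285 · 705.4 / 5.472e+09 = 3.828e-10 m³.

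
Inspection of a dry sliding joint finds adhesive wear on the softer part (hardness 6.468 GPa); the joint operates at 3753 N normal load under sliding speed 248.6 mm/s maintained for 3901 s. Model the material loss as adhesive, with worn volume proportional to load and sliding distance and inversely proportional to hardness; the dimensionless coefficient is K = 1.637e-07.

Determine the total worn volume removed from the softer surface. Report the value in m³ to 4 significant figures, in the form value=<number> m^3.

Intermediate values are shown rounded; all arithmetic carries full precision. Rounded once at the end: 4 significant digits.
Convert: Sliding speed v = 248.6 mm/s = 0.2486 m/s. Total distance L = v·t = 0.2486 m/s × 3901 s = 969.8 m.
Convert: Hardness H = 6.468 GPa = 6.468e+09 Pa.
Collected in SI base units: W = 3753 N, H = 6.468e+09 Pa, K = 1.637e-07.
Apply Archard: V = K·W·L/H = 1.637e-07 · 3753 · 969.8 / 6.468e+09 = 9.212e-11 m³.

value=9.212e-11 m^3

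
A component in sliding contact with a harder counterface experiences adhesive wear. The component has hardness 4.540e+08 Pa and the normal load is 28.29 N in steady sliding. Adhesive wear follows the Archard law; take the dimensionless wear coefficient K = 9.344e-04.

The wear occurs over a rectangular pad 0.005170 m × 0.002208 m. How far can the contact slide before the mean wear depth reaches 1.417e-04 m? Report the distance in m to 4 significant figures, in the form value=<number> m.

Intermediates are shown rounded, and each operation keeps full float precision; one last rounding to 4 significant digits.
Contact area A = 0.005170 m × 0.002208 m = 1.142e-05 m².
In SI base units, W = 28.29 N, H = 4.540e+08 Pa, K = 9.344e-04.
Permissible volume V_lim = h_lim·A = 1.417e-04 · 1.142e-05 = 1.618e-09 m³.
Sliding life L = V_lim·H/(K·W) = 1.618e-09 · 4.540e+08 / (9.344e-04 · 28.29) = 27.78 m.

value=27.78 m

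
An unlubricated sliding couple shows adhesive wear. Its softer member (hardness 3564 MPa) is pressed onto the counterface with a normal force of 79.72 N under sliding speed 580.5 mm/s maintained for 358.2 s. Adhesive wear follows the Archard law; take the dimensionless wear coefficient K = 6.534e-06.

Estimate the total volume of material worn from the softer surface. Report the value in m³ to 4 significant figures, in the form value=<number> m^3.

Every step carries full float precision, and intermediate values are printed rounded — rounded just once to four significant figures.
Convert: Sliding speed v = 580.5 mm/s = 0.5805 m/s. The distance L = v·t = 0.5805 m/s × 358.2 s = 207.9 m.
Convert: Hardness H = 3564 MPa = 3.564e+09 Pa.
Collected in SI base units: W = 79.72 N, H = 3.564e+09 Pa, K = 6.534e-06.
Volume removed: V = K·W·L/H = 6.534e-06 · 79.72 · 207.9 / 3.564e+09 = 3.039e-11 m³.

value=3.039e-11 m^3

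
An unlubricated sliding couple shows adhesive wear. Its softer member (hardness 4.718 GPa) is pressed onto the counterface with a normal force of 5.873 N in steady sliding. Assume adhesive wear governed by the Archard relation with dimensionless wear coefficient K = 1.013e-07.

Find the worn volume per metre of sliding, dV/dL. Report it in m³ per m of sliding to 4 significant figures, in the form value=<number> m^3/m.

All working math holds full precision. The intermediates are displayed rounded — a lone final rounding: 4 significant figures.
Hardness H = 4.718 GPa = 4.718e+09 Pa.
SI base units throughout: W = 5.873 N, H = 4.718e+09 Pa, K = 1.013e-07.
Rate of wear dV/dL = K·W/H (no L dependence): 1.013e-07 · 5.873 / 4.718e+09 = 1.261e-16 m³/m.

value=1.261e-16 m^3/m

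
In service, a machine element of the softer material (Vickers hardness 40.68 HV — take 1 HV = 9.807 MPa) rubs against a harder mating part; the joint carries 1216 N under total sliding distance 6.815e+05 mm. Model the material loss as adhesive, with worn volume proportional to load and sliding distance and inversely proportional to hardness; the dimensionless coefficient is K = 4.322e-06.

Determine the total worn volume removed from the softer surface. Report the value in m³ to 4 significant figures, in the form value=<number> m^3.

The algebra maintains full float precision — intermediate values are displayed rounded. Rounded once at the end to 4 significant figures.
Convert: Total distance L = 6.815e+05 mm = 681.5 m.
Convert: Hardness H = 40.68 HV × 9.807 MPa/HV = 398.9 MPa = 3.989e+08 Pa.
Collected in SI base units: W = 1216 N, H = 3.989e+08 Pa, K = 4.322e-06.
Wear volume V = K·W·L/H = 4.322e-06 · 1216 · 681.5 / 3.989e+08 = 8.978e-09 m³.

value=8.978e-09 m^3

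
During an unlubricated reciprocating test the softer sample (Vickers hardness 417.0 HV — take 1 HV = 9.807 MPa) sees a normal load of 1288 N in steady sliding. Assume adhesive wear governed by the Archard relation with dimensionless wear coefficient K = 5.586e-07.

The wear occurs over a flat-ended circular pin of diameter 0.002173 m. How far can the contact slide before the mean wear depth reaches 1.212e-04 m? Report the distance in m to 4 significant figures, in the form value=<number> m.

The algebra holds exact precision; the intermediates appear rounded, and a single final rounding, at 4 significant figures.
Convert: Hardness H = 417.0 HV × 9.807 MPa/HV = 4090 MPa = 4.090e+09 Pa.
Convert: Contact area A = π·d²/4 = π·(0.002173 m)²/4 = 3.709e-06 m².
Expressed in SI base units: W = 1288 N, H = 4.090e+09 Pa, K = 5.586e-07.
At the depth limit, V_lim = h_lim·A = 1.212e-04 · 3.709e-06 = 4.495e-10 m³.
Life L = V_lim·H/(K·W) = 4.495e-10 · 4.090e+09 / (5.586e-07 · 1288) = 2555 m.

value=2555 m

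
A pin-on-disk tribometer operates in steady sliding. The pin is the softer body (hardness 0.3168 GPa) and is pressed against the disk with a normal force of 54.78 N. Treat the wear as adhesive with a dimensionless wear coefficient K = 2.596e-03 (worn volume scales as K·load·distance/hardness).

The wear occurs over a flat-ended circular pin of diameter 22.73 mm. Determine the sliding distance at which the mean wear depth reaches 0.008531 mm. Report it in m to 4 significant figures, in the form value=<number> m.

Intermediates are displayed rounded. All arithmetic maintains full float precision — a single final rounding: 4 significant digits.
Hardness H = 0.3168 GPa = 3.168e+08 Pa.
Pin diameter d = 22.73 mm = 0.02273 m. Contact area A = π·d²/4 = π·(0.02273 m)²/4 = 4.058e-04 m².
Depth limit h_lim = 0.008531 mm = 8.531e-06 m.
SI base units throughout: W = 54.78 N, H = 3.168e+08 Pa, K = 2.596e-03.
At the depth limit, V_lim = h_lim·A = 8.531e-06 · 4.058e-04 = 3.462e-09 m³.
Thus life L = V_lim·H/(K·W) = 3.462e-09 · 3.168e+08 / (2.596e-03 · 54.78) = 7.712 m.

value=7.712 m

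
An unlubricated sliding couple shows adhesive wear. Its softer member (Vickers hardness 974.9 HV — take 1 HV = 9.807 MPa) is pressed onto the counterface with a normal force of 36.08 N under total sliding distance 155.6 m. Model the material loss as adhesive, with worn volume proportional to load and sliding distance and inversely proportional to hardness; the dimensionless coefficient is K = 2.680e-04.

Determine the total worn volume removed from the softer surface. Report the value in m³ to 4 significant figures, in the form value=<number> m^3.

Each operation carries exact precision. Intermediates appear rounded. Rounded once at the end, at four significant figures.
Hardness H = 974.9 HV × 9.807 MPa/HV = 9561 MPa = 9.561e+09 Pa.
Collected in SI base units: W = 36.08 N, H = 9.561e+09 Pa, K = 2.680e-04.
Archard relation: V = K·W·L/H = 2.680e-04 · 36.08 · 155.6 / 9.561e+09 = 1.574e-10 m³.

value=1.574e-10 m^3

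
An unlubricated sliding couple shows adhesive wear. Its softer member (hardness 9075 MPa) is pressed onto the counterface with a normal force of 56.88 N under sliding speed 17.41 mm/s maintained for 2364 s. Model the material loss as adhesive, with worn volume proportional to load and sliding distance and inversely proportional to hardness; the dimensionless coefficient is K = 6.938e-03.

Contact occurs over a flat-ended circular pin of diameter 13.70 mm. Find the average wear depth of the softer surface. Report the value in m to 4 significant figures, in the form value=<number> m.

Intermediates are printed rounded — each operation keeps full precision — rounded just once, at 4 significant digits.
Sliding speed v = 17.41 mm/s = 0.01741 m/s. The distance L = v·t = 0.01741 m/s × 2364 s = 41.16 m.
Hardness H = 9075 MPa = 9.075e+09 Pa.
Pin diameter d = 13.70 mm = 0.01370 m. Contact area A = π·d²/4 = π·(0.01370 m)²/4 = 1.474e-04 m².
Collected in SI base units: W = 56.88 N, H = 9.075e+09 Pa, K = 6.938e-03.
The Archard volume V = K·W·L/H = 6.938e-03 · 56.88 · 41.16 / 9.075e+09 = 1.790e-09 m³.
Mean wear depth h = V/A = 1.790e-09 / 1.474e-04 = 1.214e-05 m.

value=1.214e-05 m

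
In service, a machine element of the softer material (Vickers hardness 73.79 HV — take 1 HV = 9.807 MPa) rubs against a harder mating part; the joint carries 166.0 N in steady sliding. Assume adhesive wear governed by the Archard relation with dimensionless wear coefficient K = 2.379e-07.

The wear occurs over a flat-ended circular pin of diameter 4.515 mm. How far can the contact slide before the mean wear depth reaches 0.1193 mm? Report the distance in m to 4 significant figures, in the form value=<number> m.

All arithmetic holds full precision — intermediates are printed rounded; one last rounding: 4 significant figures.
Convert: Hardness H = 73.79 HV × 9.807 MPa/HV = 723.7 MPa = 7.237e+08 Pa.
Convert: Pin diameter d = 4.515 mm = 0.004515 m. Contact area A = π·d²/4 = π·(0.004515 m)²/4 = 1.601e-05 m².
Convert: Depth limit h_lim = 0.1193 mm = 1.193e-04 m.
Collected in SI base units: W = 166.0 N, H = 7.237e+08 Pa, K = 2.379e-07.
Wearable volume V_lim = h_lim·A = 1.193e-04 · 1.601e-05 = 1.910e-09 m³.
Sliding life L = V_lim·H/(K·W) = 1.910e-09 · 7.237e+08 / (2.379e-07 · 166.0) = 3.500e+04 m.

value=3.500e+04 m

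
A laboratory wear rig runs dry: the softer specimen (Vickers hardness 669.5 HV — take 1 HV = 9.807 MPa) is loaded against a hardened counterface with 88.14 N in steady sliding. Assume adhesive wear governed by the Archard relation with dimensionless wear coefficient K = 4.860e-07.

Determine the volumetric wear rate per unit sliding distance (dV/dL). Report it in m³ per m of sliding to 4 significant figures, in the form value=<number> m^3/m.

The computation keeps full precision; intermediates are printed rounded — rounded once at the end to four significant figures.
Convert: Hardness H = 669.5 HV × 9.807 MPa/HV = 6566 MPa = 6.566e+09 Pa.
SI base units throughout: W = 88.14 N, H = 6.566e+09 Pa, K = 4.860e-07.
Wear rate dV/dL = K·W/H: 4.860e-07 · 88.14 / 6.566e+09 = 6.524e-15 m³/m.

value=6.524e-15 m^3/m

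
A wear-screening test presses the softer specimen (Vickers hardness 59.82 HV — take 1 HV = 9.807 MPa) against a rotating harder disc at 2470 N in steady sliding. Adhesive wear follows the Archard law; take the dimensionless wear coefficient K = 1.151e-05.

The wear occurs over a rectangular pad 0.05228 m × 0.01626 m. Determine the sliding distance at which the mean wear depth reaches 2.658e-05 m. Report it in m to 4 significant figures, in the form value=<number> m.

Intermediate values appear rounded — all working math maintains full precision — a lone final rounding to four significant digits.
Hardness H = 59.82 HV × 9.807 MPa/HV = 586.7 MPa = 5.867e+08 Pa.
Contact area A = 0.05228 m × 0.01626 m = 8.501e-04 m².
As SI base values: W = 2470 N, H = 5.867e+08 Pa, K = 1.151e-05.
Wearable volume V_lim = h_lim·A = 2.658e-05 · 8.501e-04 = 2.259e-08 m³.
So the life L = V_lim·H/(K·W) = 2.259e-08 · 5.867e+08 / (1.151e-05 · 2470) = 466.3 m.

value=466.3 m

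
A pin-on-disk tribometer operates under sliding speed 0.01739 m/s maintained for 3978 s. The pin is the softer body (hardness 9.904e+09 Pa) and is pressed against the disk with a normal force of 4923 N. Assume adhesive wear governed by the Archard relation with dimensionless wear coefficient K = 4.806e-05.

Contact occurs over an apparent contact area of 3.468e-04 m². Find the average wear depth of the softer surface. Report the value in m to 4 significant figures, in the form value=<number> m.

All working math holds full precision; intermediate values appear rounded; rounded just once: four significant digits.
Convert: The distance L = v·t = 0.01739 m/s × 3978 s = 69.18 m.
SI base units throughout: W = 4923 N, H = 9.904e+09 Pa, K = 4.806e-05.
Wear volume V = K·W·L/H = 4.806e-05 · 4923 · 69.18 / 9.904e+09 = 1.653e-09 m³.
Depth h = V/A = 1.653e-09 / 3.468e-04 = 4.765e-06 m.

value=4.765e-06 m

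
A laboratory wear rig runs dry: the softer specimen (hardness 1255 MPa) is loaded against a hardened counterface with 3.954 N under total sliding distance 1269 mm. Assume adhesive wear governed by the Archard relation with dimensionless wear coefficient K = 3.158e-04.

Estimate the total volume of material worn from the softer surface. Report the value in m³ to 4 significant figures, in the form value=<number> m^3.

The computation holds full precision. Shown intermediates are rounded; a lone final rounding to 4 significant figures.
The distance L = 1269 mm = 1.269 m.
Hardness H = 1255 MPa = 1.255e+09 Pa.
In SI base units, W = 3.954 N, H = 1.255e+09 Pa, K = 3.158e-04.
Archard volume V = K·W·L/H = 3.158e-04 · 3.954 · 1.269 / 1.255e+09 = 1.263e-12 m³.

value=1.263e-12 m^3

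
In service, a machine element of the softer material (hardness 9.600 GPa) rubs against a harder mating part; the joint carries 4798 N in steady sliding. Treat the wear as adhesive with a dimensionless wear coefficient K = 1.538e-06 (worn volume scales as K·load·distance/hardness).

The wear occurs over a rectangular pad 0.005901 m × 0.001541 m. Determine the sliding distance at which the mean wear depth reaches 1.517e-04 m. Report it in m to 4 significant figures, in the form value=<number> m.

Every step carries full precision. Shown intermediates are rounded — a single final rounding to four significant digits.
Hardness H = 9.600 GPa = 9.600e+09 Pa.
Contact area A = 0.005901 m × 0.001541 m = 9.093e-06 m².
In SI base units: W = 4798 N, H = 9.600e+09 Pa, K = 1.538e-06.
Wearable volume V_lim = h_lim·A = 1.517e-04 · 9.093e-06 = 1.379e-09 m³.
So the life L = V_lim·H/(K·W) = 1.379e-09 · 9.600e+09 / (1.538e-06 · 4798) = 1795 m.

value=1795 m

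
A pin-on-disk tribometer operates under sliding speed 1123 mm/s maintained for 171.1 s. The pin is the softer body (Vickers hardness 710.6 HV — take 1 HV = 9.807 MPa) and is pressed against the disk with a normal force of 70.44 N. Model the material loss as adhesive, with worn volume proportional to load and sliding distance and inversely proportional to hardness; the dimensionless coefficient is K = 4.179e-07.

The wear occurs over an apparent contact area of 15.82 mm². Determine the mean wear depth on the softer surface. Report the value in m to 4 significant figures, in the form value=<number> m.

value=5.130e-08 m

Each operation carries exact precision. Intermediates are printed rounded. Rounded once at the end: 4 significant figures.
Convert: Sliding speed v = 1123 mm/s = 1.123 m/s. The distance L = v·t = 1.123 m/s × 171.1 s = 192.1 m.
Convert: Hardness H = 710.6 HV × 9.807 MPa/HV = 6969 MPa = 6.969e+09 Pa.
Convert: Contact area A = 15.82 mm² = 1.582e-05 m².
In SI base units: W = 70.44 N, H = 6.969e+09 Pa, K = 4.179e-07.
The Archard volume V = K·W·L/H = 4.179e-07 · 70.44 · 192.1 / 6.969e+09 = 8.116e-13 m³.
Depth of wear h = V/A = 8.116e-13 / 1.582e-05 = 5.130e-08 m.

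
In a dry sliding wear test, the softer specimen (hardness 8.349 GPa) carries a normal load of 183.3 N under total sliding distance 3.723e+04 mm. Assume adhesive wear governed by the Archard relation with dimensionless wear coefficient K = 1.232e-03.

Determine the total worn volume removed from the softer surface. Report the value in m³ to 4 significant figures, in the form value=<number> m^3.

value=1.007e-09 m^3

Each operation keeps exact precision, and displayed values are rounded — a lone final rounding, at 4 significant digits.
Convert: The distance L = 3.723e+04 mm = 37.23 m.
Convert: Hardness H = 8.349 GPa = 8.349e+09 Pa.
Collected in SI base units: W = 183.3 N, H = 8.349e+09 Pa, K = 1.232e-03.
Volume removed: V = K·W·L/H = 1.232e-03 · 183.3 · 37.23 / 8.349e+09 = 1.007e-09 m³.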